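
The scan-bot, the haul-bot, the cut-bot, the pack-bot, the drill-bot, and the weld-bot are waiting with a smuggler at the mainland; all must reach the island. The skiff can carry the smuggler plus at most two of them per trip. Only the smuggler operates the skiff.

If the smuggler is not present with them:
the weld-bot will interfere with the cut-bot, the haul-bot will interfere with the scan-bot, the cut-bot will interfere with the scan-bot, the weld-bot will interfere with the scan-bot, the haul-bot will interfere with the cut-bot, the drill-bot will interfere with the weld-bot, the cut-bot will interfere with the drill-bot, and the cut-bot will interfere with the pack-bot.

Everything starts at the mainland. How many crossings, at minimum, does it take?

impossible

Whatever the first load, the items left behind include a forbidden pair without the smuggler. No opening move is safe, so no plan exists.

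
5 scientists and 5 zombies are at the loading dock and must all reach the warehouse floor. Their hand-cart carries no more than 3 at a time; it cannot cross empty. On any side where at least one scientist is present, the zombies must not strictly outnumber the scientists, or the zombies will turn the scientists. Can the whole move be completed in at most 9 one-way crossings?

No

Counting alone: each trip to the warehouse floor takes at most 3 across and each return brings at least 1 back, so after t trips out (and t−1 returns) at most 3t − (t−1) of the 10 are across; that first reaches 10 at t = 5, so at least 9 crossings are needed.
The safety rule pushes this higher. Following every safe sequence of crossings, the most of the 10 that can be at the warehouse floor as the hand-cart arrives there on crossing 9 is 9 — never all 10.
So the move cannot be finished within 9 crossings. (The shortest complete plan takes 11:)
1. 2 zombies → the warehouse floor.  (the loading dock: 5S 3Z; the warehouse floor: 0S 2Z)
2. 1 zombie ← the loading dock.  (the loading dock: 5S 4Z; the warehouse floor: 0S 1Z)
3. 3 zombies → the warehouse floor.  (the loading dock: 5S 1Z; the warehouse floor: 0S 4Z)
4. 1 zombie ← the loading dock.  (the loading dock: 5S 2Z; the warehouse floor: 0S 3Z)
5. 3 scientists → the warehouse floor.  (the loading dock: 2S 2Z; the warehouse floor: 3S 3Z)
6. 1 scientist and 1 zombie ← the loading dock.  (the loading dock: 3S 3Z; the warehouse floor: 2S 2Z)
7. 3 scientists → the warehouse floor.  (the loading dock: 0S 3Z; the warehouse floor: 5S 2Z)
8. 1 zombie ← the loading dock.  (the loading dock: 0S 4Z; the warehouse floor: 5S 1Z)
9. 2 zombies → the warehouse floor.  (the loading dock: 0S 2Z; the warehouse floor: 5S 3Z)
10. 1 zombie ← the loading dock.  (the loading dock: 0S 3Z; the warehouse floor: 5S 2Z)
11. 3 zombies → the warehouse floor.  (the loading dock: 0S 0Z; the warehouse floor: 5S 5Z)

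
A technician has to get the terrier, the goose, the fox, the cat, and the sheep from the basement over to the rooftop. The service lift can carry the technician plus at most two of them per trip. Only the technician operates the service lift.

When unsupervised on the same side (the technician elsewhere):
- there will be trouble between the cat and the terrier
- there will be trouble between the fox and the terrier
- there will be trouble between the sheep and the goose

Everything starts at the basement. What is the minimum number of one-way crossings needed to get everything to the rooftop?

Counting alone: the technician can take at most 2 across per trip to the rooftop, so moving all 5 needs at least 3 loaded trips out, with a return between consecutive ones — at least 5 crossings.
The plan below uses exactly 5 crossings, so it is optimal:
1. Technician goes to the rooftop with the goose and the terrier.  [the basement: the cat, the fox, the sheep | the rooftop: the goose, the terrier]
2. Technician goes back to the basement alone.  [the basement: the cat, the fox, the sheep | the rooftop: the goose, the terrier]
3. Technician goes to the rooftop with the cat and the fox.  [the basement: the sheep | the rooftop: the cat, the fox, the goose, the terrier]
4. Technician goes back to the basement with the terrier.  [the basement: the sheep, the terrier | the rooftop: the cat, the fox, the goose]
5. Technician goes to the rooftop with the sheep and the terrier.  [the basement: — | the rooftop: the cat, the fox, the goose, the sheep, the terrier]

5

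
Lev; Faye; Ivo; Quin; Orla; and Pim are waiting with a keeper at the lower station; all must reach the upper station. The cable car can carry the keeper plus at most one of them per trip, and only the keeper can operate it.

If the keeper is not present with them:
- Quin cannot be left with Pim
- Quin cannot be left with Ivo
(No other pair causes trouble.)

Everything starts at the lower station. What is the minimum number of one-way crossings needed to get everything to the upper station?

Counting alone: the keeper can take at most 1 across per trip to the upper station, so moving all 6 needs at least 6 loaded trips out, with a return between consecutive ones — at least 11 crossings.
The safety rule pushes this higher. Following every safe sequence of crossings, the most of the 6 that can be at the upper station as the cable car arrives there on crossing 11 is 5 — never all 6.
So no plan with fewer than 13 crossings exists, and this one achieves 13:
1. Keeper goes to the upper station with Quin.  [the lower station: Faye, Ivo, Lev, Orla, Pim | the upper station: Quin]
2. Keeper goes back to the lower station alone.  [the lower station: Faye, Ivo, Lev, Orla, Pim | the upper station: Quin]
3. Keeper goes to the upper station with Lev.  [the lower station: Faye, Ivo, Orla, Pim | the upper station: Lev, Quin]
4. Keeper goes back to the lower station alone.  [the lower station: Faye, Ivo, Orla, Pim | the upper station: Lev, Quin]
5. Keeper goes to the upper station with Faye.  [the lower station: Ivo, Orla, Pim | the upper station: Faye, Lev, Quin]
6. Keeper goes back to the lower station alone.  [the lower station: Ivo, Orla, Pim | the upper station: Faye, Lev, Quin]
7. Keeper goes to the upper station with Ivo.  [the lower station: Orla, Pim | the upper station: Faye, Ivo, Lev, Quin]
8. Keeper goes back to the lower station with Quin.  [the lower station: Orla, Pim, Quin | the upper station: Faye, Ivo, Lev]
9. Keeper goes to the upper station with Pim.  [the lower station: Orla, Quin | the upper station: Faye, Ivo, Lev, Pim]
10. Keeper goes back to the lower station alone.  [the lower station: Orla, Quin | the upper station: Faye, Ivo, Lev, Pim]
11. Keeper goes to the upper station with Orla.  [the lower station: Quin | the upper station: Faye, Ivo, Lev, Orla, Pim]
12. Keeper goes back to the lower station alone.  [the lower station: Quin | the upper station: Faye, Ivo, Lev, Orla, Pim]
13. Keeper goes to the upper station with Quin.  [the lower station: — | the upper station: Faye, Ivo, Lev, Orla, Pim, Quin]

13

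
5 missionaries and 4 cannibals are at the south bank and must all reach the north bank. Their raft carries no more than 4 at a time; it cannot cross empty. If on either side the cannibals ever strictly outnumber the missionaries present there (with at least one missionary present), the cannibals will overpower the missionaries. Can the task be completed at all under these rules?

1. 3 cannibals → the north bank.  (the south bank: 5M 1C; the north bank: 0M 3C)
2. 1 cannibal ← the south bank.  (the south bank: 5M 2C; the north bank: 0M 2C)
3. 3 missionaries and 1 cannibal → the north bank.  (the south bank: 2M 1C; the north bank: 3M 3C)
4. 1 cannibal ← the south bank.  (the south bank: 2M 2C; the north bank: 3M 2C)
5. 2 missionaries and 2 cannibals → the north bank.  (the south bank: 0M 0C; the north bank: 5M 4C)

Yes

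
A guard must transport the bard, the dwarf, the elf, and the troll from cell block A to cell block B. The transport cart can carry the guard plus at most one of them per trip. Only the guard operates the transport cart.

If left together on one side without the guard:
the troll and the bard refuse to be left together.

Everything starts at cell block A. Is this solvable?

1. Guard goes to cell block B with the bard.
2. Guard goes back to cell block A alone.
3. Guard goes to cell block B with the dwarf.
4. Guard goes back to cell block A alone.
5. Guard goes to cell block B with the elf.
6. Guard goes back to cell block A alone.
7. Guard goes to cell block B with the troll.

Yes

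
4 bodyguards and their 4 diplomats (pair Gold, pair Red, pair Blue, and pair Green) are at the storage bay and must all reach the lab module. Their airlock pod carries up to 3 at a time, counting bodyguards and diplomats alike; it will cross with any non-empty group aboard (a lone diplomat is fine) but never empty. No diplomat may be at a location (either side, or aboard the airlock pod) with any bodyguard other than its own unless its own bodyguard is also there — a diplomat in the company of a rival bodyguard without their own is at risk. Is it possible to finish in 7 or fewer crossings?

Counting alone: each trip to the lab module takes at most 3 across and each return brings at least 1 back, so after t trips out (and t−1 returns) at most 3t − (t−1) of the 8 are across; that first reaches 8 at t = 4, so at least 7 crossings are needed.
The safety rule pushes this higher. Following every safe sequence of crossings, the most of the 8 that can be at the lab module as the airlock pod arrives there on crossing 7 is 7 — never all 8.
So the move cannot be finished within 7 crossings. (The shortest complete plan takes 9:)
1. bodyguard Gold and diplomat Gold cross → the lab module.
2. bodyguard Gold crosses ← the storage bay.
3. bodyguard Gold, bodyguard Red, and diplomat Red cross → the lab module.
4. bodyguard Gold and diplomat Gold cross ← the storage bay.
5. bodyguard Blue, bodyguard Gold, and bodyguard Green cross → the lab module.
6. diplomat Red crosses ← the storage bay.
7. diplomat Gold and diplomat Red cross → the lab module.
8. diplomat Gold crosses ← the storage bay.
9. diplomat Blue, diplomat Gold, and diplomat Green cross → the lab module.

No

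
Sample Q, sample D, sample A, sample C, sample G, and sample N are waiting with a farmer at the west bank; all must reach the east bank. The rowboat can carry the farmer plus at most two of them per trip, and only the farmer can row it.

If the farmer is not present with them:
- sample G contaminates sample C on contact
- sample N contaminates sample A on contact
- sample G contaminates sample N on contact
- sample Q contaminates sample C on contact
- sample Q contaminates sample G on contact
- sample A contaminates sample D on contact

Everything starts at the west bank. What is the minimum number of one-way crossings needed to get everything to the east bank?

Whatever the first load, the items left behind include a forbidden pair without the farmer. No opening move is safe, so no plan exists.

impossible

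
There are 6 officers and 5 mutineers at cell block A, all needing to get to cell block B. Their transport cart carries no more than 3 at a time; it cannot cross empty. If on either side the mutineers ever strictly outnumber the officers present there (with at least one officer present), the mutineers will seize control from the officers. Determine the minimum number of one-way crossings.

Counting alone: each trip to cell block B takes at most 3 across and each return brings at least 1 back, so after t trips out (and t−1 returns) at most 3t − (t−1) of the 11 are across; that first reaches 11 at t = 5, so at least 9 crossings are needed.
The plan below uses exactly 9 crossings, so it is optimal:
1. 3 mutineers → cell block B.  (cell block A: 6O 2M; cell block B: 0O 3M)
2. 1 mutineer ← cell block A.  (cell block A: 6O 3M; cell block B: 0O 2M)
3. 3 officers → cell block B.  (cell block A: 3O 3M; cell block B: 3O 2M)
4. 1 officer ← cell block A.  (cell block A: 4O 3M; cell block B: 2O 2M)
5. 2 officers and 1 mutineer → cell block B.  (cell block A: 2O 2M; cell block B: 4O 3M)
6. 1 officer ← cell block A.  (cell block A: 3O 2M; cell block B: 3O 3M)
7. 2 officers and 1 mutineer → cell block B.  (cell block A: 1O 1M; cell block B: 5O 4M)
8. 1 officer ← cell block A.  (cell block A: 2O 1M; cell block B: 4O 4M)
9. 2 officers and 1 mutineer → cell block B.  (cell block A: 0O 0M; cell block B: 6O 5M)

9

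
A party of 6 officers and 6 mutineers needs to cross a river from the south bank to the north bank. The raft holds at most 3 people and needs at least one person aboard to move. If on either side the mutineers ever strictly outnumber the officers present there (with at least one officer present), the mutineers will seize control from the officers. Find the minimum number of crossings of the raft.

impossible

Following every safe sequence of crossings from the start, the most of the 12 that can be at the north bank as the raft arrives there on crossings 1, 3, 5 is 3, 5, 6 respectively; the best ever achieved is 6 of 12.
From crossing 7 on, no configuration arises that was not already reachable earlier: only 17 distinct safe configurations (who is on which side, and where the raft is) can ever be reached, none of them has everyone across, and every continuation just revisits them. They are: 0 officers + 0 mutineers across (raft back at the start); 0 officers + 1 mutineer across (raft there); 0 officers + 1 mutineer across (raft back at the start); 0 officers + 2 mutineers across (raft there); 0 officers + 2 mutineers across (raft back at the start); 0 officers + 3 mutineers across (raft there); 0 officers + 3 mutineers across (raft back at the start); 0 officers + 4 mutineers across (raft there); 0 officers + 4 mutineers across (raft back at the start); 0 officers + 5 mutineers across (raft there); 0 officers + 5 mutineers across (raft back at the start); 0 officers + 6 mutineers across (raft there); 1 officer + 1 mutineer across (raft there); 1 officer + 1 mutineer across (raft back at the start); 2 officers + 2 mutineers across (raft there); 2 officers + 2 mutineers across (raft back at the start); 3 officers + 3 mutineers across (raft there). So no valid plan exists.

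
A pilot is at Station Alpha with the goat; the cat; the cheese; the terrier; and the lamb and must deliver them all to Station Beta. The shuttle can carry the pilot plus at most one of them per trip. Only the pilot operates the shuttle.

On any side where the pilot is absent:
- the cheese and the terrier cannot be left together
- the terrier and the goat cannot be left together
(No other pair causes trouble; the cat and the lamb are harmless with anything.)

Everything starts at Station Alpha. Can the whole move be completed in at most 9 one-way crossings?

Counting alone: the pilot can take at most 1 across per trip to Station Beta, so moving all 5 needs at least 5 loaded trips out, with a return between consecutive ones — at least 9 crossings.
The safety rule pushes this higher. Following every safe sequence of crossings, the most of the 5 that can be at Station Beta as the shuttle arrives there on crossing 9 is 4 — never all 5.
So the move cannot be finished within 9 crossings. (The shortest complete plan takes 11:)
1. Pilot goes to Station Beta with the terrier.  [Station Alpha: the cat, the cheese, the goat, the lamb | Station Beta: the terrier]
2. Pilot goes back to Station Alpha alone.  [Station Alpha: the cat, the cheese, the goat, the lamb | Station Beta: the terrier]
3. Pilot goes to Station Beta with the goat.  [Station Alpha: the cat, the cheese, the lamb | Station Beta: the goat, the terrier]
4. Pilot goes back to Station Alpha with the terrier.  [Station Alpha: the cat, the cheese, the lamb, the terrier | Station Beta: the goat]
5. Pilot goes to Station Beta with the cheese.  [Station Alpha: the cat, the lamb, the terrier | Station Beta: the cheese, the goat]
6. Pilot goes back to Station Alpha alone.  [Station Alpha: the cat, the lamb, the terrier | Station Beta: the cheese, the goat]
7. Pilot goes to Station Beta with the cat.  [Station Alpha: the lamb, the terrier | Station Beta: the cat, the cheese, the goat]
8. Pilot goes back to Station Alpha alone.  [Station Alpha: the lamb, the terrier | Station Beta: the cat, the cheese, the goat]
9. Pilot goes to Station Beta with the lamb.  [Station Alpha: the terrier | Station Beta: the cat, the cheese, the goat, the lamb]
10. Pilot goes back to Station Alpha alone.  [Station Alpha: the terrier | Station Beta: the cat, the cheese, the goat, the lamb]
11. Pilot goes to Station Beta with the terrier.  [Station Alpha: — | Station Beta: the cat, the cheese, the goat, the lamb, the terrier]

No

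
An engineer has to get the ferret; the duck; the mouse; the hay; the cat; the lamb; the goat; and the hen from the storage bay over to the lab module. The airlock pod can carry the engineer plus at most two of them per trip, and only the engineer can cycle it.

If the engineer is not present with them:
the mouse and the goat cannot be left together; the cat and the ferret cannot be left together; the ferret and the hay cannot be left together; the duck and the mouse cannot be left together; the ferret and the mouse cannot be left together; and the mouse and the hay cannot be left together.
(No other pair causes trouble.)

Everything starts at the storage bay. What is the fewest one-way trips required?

Counting alone: the engineer can take at most 2 across per trip to the lab module, so moving all 8 needs at least 4 loaded trips out, with a return between consecutive ones — at least 7 crossings.
The safety rule pushes this higher. Following every safe sequence of crossings, the most of the 8 that can be at the lab module as the airlock pod arrives there on crossings 7, 9, 11 is 5, 6, 7 respectively — never all 8.
So no plan with fewer than 13 crossings exists, and this one achieves 13:
1. Engineer goes to the lab module with the ferret and the mouse.  [the storage bay: the cat, the duck, the goat, the hay, the hen, the lamb | the lab module: the ferret, the mouse]
2. Engineer goes back to the storage bay with the ferret.  [the storage bay: the cat, the duck, the ferret, the goat, the hay, the hen, the lamb | the lab module: the mouse]
3. Engineer goes to the lab module with the duck and the ferret.  [the storage bay: the cat, the goat, the hay, the hen, the lamb | the lab module: the duck, the ferret, the mouse]
4. Engineer goes back to the storage bay with the mouse.  [the storage bay: the cat, the goat, the hay, the hen, the lamb, the mouse | the lab module: the duck, the ferret]
5. Engineer goes to the lab module with the lamb and the mouse.  [the storage bay: the cat, the goat, the hay, the hen | the lab module: the duck, the ferret, the lamb, the mouse]
6. Engineer goes back to the storage bay with the mouse.  [the storage bay: the cat, the goat, the hay, the hen, the mouse | the lab module: the duck, the ferret, the lamb]
7. Engineer goes to the lab module with the goat and the mouse.  [the storage bay: the cat, the hay, the hen | the lab module: the duck, the ferret, the goat, the lamb, the mouse]
8. Engineer goes back to the storage bay with the mouse.  [the storage bay: the cat, the hay, the hen, the mouse | the lab module: the duck, the ferret, the goat, the lamb]
9. Engineer goes to the lab module with the hen and the mouse.  [the storage bay: the cat, the hay | the lab module: the duck, the ferret, the goat, the hen, the lamb, the mouse]
10. Engineer goes back to the storage bay with the mouse.  [the storage bay: the cat, the hay, the mouse | the lab module: the duck, the ferret, the goat, the hen, the lamb]
11. Engineer goes to the lab module with the cat and the hay.  [the storage bay: the mouse | the lab module: the cat, the duck, the ferret, the goat, the hay, the hen, the lamb]
12. Engineer goes back to the storage bay with the ferret.  [the storage bay: the ferret, the mouse | the lab module: the cat, the duck, the goat, the hay, the hen, the lamb]
13. Engineer goes to the lab module with the ferret and the mouse.  [the storage bay: — | the lab module: the cat, the duck, the ferret, the goat, the hay, the hen, the lamb, the mouse]

13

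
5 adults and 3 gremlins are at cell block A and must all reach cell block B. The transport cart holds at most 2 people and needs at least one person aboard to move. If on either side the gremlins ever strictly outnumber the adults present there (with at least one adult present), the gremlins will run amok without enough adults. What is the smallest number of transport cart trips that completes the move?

13

Counting alone: each trip to cell block B takes at most 2 across and each return brings at least 1 back, so after t trips out (and t−1 returns) at most 2t − (t−1) of the 8 are across; that first reaches 8 at t = 7, so at least 13 crossings are needed.
The plan below uses exactly 13 crossings, so it is optimal:
1. 2 gremlins → cell block B.  (cell block A: 5A 1G; cell block B: 0A 2G)
2. 1 gremlin ← cell block A.  (cell block A: 5A 2G; cell block B: 0A 1G)
3. 2 gremlins → cell block B.  (cell block A: 5A 0G; cell block B: 0A 3G)
4. 1 gremlin ← cell block A.  (cell block A: 5A 1G; cell block B: 0A 2G)
5. 2 adults → cell block B.  (cell block A: 3A 1G; cell block B: 2A 2G)
6. 1 gremlin ← cell block A.  (cell block A: 3A 2G; cell block B: 2A 1G)
7. 1 adult and 1 gremlin → cell block B.  (cell block A: 2A 1G; cell block B: 3A 2G)
8. 1 gremlin ← cell block A.  (cell block A: 2A 2G; cell block B: 3A 1G)
9. 2 gremlins → cell block B.  (cell block A: 2A 0G; cell block B: 3A 3G)
10. 1 gremlin ← cell block A.  (cell block A: 2A 1G; cell block B: 3A 2G)
11. 1 adult and 1 gremlin → cell block B.  (cell block A: 1A 0G; cell block B: 4A 3G)
12. 1 gremlin ← cell block A.  (cell block A: 1A 1G; cell block B: 4A 2G)
13. 1 adult and 1 gremlin → cell block B.  (cell block A: 0A 0G; cell block B: 5A 3G)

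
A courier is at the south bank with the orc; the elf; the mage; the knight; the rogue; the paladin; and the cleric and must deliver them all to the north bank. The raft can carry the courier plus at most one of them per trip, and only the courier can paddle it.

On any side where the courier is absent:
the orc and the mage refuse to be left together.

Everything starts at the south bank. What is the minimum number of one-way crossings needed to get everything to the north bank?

13

Counting alone: the courier can take at most 1 across per trip to the north bank, so moving all 7 needs at least 7 loaded trips out, with a return between consecutive ones — at least 13 crossings.
The plan below uses exactly 13 crossings, so it is optimal:
1. Courier goes to the north bank with the orc.  [the south bank: the cleric, the elf, the knight, the mage, the paladin, the rogue | the north bank: the orc]
2. Courier goes back to the south bank alone.  [the south bank: the cleric, the elf, the knight, the mage, the paladin, the rogue | the north bank: the orc]
3. Courier goes to the north bank with the elf.  [the south bank: the cleric, the knight, the mage, the paladin, the rogue | the north bank: the elf, the orc]
4. Courier goes back to the south bank alone.  [the south bank: the cleric, the knight, the mage, the paladin, the rogue | the north bank: the elf, the orc]
5. Courier goes to the north bank with the knight.  [the south bank: the cleric, the mage, the paladin, the rogue | the north bank: the elf, the knight, the orc]
6. Courier goes back to the south bank alone.  [the south bank: the cleric, the mage, the paladin, the rogue | the north bank: the elf, the knight, the orc]
7. Courier goes to the north bank with the rogue.  [the south bank: the cleric, the mage, the paladin | the north bank: the elf, the knight, the orc, the rogue]
8. Courier goes back to the south bank alone.  [the south bank: the cleric, the mage, the paladin | the north bank: the elf, the knight, the orc, the rogue]
9. Courier goes to the north bank with the paladin.  [the south bank: the cleric, the mage | the north bank: the elf, the knight, the orc, the paladin, the rogue]
10. Courier goes back to the south bank alone.  [the south bank: the cleric, the mage | the north bank: the elf, the knight, the orc, the paladin, the rogue]
11. Courier goes to the north bank with the cleric.  [the south bank: the mage | the north bank: the cleric, the elf, the knight, the orc, the paladin, the rogue]
12. Courier goes back to the south bank alone.  [the south bank: the mage | the north bank: the cleric, the elf, the knight, the orc, the paladin, the rogue]
13. Courier goes to the north bank with the mage.  [the south bank: — | the north bank: the cleric, the elf, the knight, the mage, the orc, the paladin, the rogue]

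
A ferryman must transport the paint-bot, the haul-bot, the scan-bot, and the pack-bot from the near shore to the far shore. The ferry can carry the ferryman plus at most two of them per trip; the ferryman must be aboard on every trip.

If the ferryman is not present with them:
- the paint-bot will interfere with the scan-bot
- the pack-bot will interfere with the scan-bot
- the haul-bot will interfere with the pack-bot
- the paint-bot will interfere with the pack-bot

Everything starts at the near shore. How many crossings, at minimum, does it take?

Counting alone: the ferryman can take at most 2 across per trip to the far shore, so moving all 4 needs at least 2 loaded trips out, with a return between consecutive ones — at least 3 crossings.
The safety rule pushes this higher. Following every safe sequence of crossings, the most of the 4 that can be at the far shore as the ferry arrives there on crossing 3 is 3 — never all 4.
So no plan with fewer than 5 crossings exists, and this one achieves 5:
1. Ferryman goes to the far shore with the pack-bot and the paint-bot.
2. Ferryman goes back to the near shore with the paint-bot.
3. Ferryman goes to the far shore with the haul-bot and the paint-bot.
4. Ferryman goes back to the near shore with the pack-bot.
5. Ferryman goes to the far shore with the pack-bot and the scan-bot.

5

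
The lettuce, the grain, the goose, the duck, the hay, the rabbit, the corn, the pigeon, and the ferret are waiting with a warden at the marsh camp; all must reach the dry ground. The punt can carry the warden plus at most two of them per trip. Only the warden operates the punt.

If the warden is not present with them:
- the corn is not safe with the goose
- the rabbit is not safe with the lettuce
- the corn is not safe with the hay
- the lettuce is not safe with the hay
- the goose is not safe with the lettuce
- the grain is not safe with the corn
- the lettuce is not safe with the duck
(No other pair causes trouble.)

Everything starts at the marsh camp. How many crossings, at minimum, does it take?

Counting alone: the warden can take at most 2 across per trip to the dry ground, so moving all 9 needs at least 5 loaded trips out, with a return between consecutive ones — at least 9 crossings.
The safety rule pushes this higher. Following every safe sequence of crossings, the most of the 9 that can be at the dry ground as the punt arrives there on crossing 9 is 8 — never all 9.
So no plan with fewer than 11 crossings exists, and this one achieves 11:
1. Warden goes to the dry ground with the corn and the lettuce.  [the marsh camp: the duck, the ferret, the goose, the grain, the hay, the pigeon, the rabbit | the dry ground: the corn, the lettuce]
2. Warden goes back to the marsh camp alone.  [the marsh camp: the duck, the ferret, the goose, the grain, the hay, the pigeon, the rabbit | the dry ground: the corn, the lettuce]
3. Warden goes to the dry ground with the grain.  [the marsh camp: the duck, the ferret, the goose, the hay, the pigeon, the rabbit | the dry ground: the corn, the grain, the lettuce]
4. Warden goes back to the marsh camp with the corn.  [the marsh camp: the corn, the duck, the ferret, the goose, the hay, the pigeon, the rabbit | the dry ground: the grain, the lettuce]
5. Warden goes to the dry ground with the goose and the hay.  [the marsh camp: the corn, the duck, the ferret, the pigeon, the rabbit | the dry ground: the goose, the grain, the hay, the lettuce]
6. Warden goes back to the marsh camp with the lettuce.  [the marsh camp: the corn, the duck, the ferret, the lettuce, the pigeon, the rabbit | the dry ground: the goose, the grain, the hay]
7. Warden goes to the dry ground with the duck and the rabbit.  [the marsh camp: the corn, the ferret, the lettuce, the pigeon | the dry ground: the duck, the goose, the grain, the hay, the rabbit]
8. Warden goes back to the marsh camp alone.  [the marsh camp: the corn, the ferret, the lettuce, the pigeon | the dry ground: the duck, the goose, the grain, the hay, the rabbit]
9. Warden goes to the dry ground with the ferret and the pigeon.  [the marsh camp: the corn, the lettuce | the dry ground: the duck, the ferret, the goose, the grain, the hay, the pigeon, the rabbit]
10. Warden goes back to the marsh camp alone.  [the marsh camp: the corn, the lettuce | the dry ground: the duck, the ferret, the goose, the grain, the hay, the pigeon, the rabbit]
11. Warden goes to the dry ground with the corn and the lettuce.  [the marsh camp: — | the dry ground: the corn, the duck, the ferret, the goose, the grain, the hay, the lettuce, the pigeon, the rabbit]

11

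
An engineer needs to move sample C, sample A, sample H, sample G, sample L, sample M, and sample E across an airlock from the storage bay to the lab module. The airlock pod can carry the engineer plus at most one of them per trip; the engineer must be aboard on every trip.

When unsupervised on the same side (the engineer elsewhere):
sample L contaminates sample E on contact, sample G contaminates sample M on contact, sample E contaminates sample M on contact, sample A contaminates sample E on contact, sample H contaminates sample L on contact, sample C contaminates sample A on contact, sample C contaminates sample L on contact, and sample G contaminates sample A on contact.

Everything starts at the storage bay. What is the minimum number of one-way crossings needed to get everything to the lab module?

impossible

Whatever the first load, the items left behind include a forbidden pair without the engineer. No opening move is safe, so no plan exists.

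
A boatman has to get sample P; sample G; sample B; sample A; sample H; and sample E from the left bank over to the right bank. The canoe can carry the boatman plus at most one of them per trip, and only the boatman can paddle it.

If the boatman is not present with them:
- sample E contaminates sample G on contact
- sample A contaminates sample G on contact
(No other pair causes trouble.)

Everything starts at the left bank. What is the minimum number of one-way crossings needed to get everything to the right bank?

Counting alone: the boatman can take at most 1 across per trip to the right bank, so moving all 6 needs at least 6 loaded trips out, with a return between consecutive ones — at least 11 crossings.
The safety rule pushes this higher. Following every safe sequence of crossings, the most of the 6 that can be at the right bank as the canoe arrives there on crossing 11 is 5 — never all 6.
So no plan with fewer than 13 crossings exists, and this one achieves 13:
1. Boatman goes to the right bank with sample G.
2. Boatman goes back to the left bank alone.
3. Boatman goes to the right bank with sample P.
4. Boatman goes back to the left bank alone.
5. Boatman goes to the right bank with sample B.
6. Boatman goes back to the left bank alone.
7. Boatman goes to the right bank with sample A.
8. Boatman goes back to the left bank with sample G.
9. Boatman goes to the right bank with sample E.
10. Boatman goes back to the left bank alone.
11. Boatman goes to the right bank with sample H.
12. Boatman goes back to the left bank alone.
13. Boatman goes to the right bank with sample G.

13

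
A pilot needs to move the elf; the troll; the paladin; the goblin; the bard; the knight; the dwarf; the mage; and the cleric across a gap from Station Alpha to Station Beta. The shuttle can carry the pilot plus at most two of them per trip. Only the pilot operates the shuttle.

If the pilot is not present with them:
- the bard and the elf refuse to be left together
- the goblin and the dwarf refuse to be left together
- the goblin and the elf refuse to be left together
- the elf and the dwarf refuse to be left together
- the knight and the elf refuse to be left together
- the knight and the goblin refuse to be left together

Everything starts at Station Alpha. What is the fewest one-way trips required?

15

Counting alone: the pilot can take at most 2 across per trip to Station Beta, so moving all 9 needs at least 5 loaded trips out, with a return between consecutive ones — at least 9 crossings.
The safety rule pushes this higher. Following every safe sequence of crossings, the most of the 9 that can be at Station Beta as the shuttle arrives there on crossings 9, 11, 13 is 6, 7, 8 respectively — never all 9.
So no plan with fewer than 15 crossings exists, and this one achieves 15:
1. Pilot goes to Station Beta with the elf and the goblin.
2. Pilot goes back to Station Alpha with the elf.
3. Pilot goes to Station Beta with the elf and the troll.
4. Pilot goes back to Station Alpha with the elf.
5. Pilot goes to Station Beta with the elf and the paladin.
6. Pilot goes back to Station Alpha with the elf.
7. Pilot goes to Station Beta with the bard and the elf.
8. Pilot goes back to Station Alpha with the elf.
9. Pilot goes to Station Beta with the elf and the mage.
10. Pilot goes back to Station Alpha with the elf.
11. Pilot goes to Station Beta with the cleric and the elf.
12. Pilot goes back to Station Alpha with the elf.
13. Pilot goes to Station Beta with the dwarf and the knight.
14. Pilot goes back to Station Alpha with the goblin.
15. Pilot goes to Station Beta with the elf and the goblin.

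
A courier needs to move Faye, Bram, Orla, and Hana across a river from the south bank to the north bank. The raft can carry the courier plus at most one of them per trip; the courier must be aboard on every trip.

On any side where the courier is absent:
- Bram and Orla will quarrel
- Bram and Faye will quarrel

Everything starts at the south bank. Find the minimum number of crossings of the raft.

Counting alone: the courier can take at most 1 across per trip to the north bank, so moving all 4 needs at least 4 loaded trips out, with a return between consecutive ones — at least 7 crossings.
The safety rule pushes this higher. Following every safe sequence of crossings, the most of the 4 that can be at the north bank as the raft arrives there on crossing 7 is 3 — never all 4.
So no plan with fewer than 9 crossings exists, and this one achieves 9:
1. Courier goes to the north bank with Bram.  [the south bank: Faye, Hana, Orla | the north bank: Bram]
2. Courier goes back to the south bank alone.  [the south bank: Faye, Hana, Orla | the north bank: Bram]
3. Courier goes to the north bank with Faye.  [the south bank: Hana, Orla | the north bank: Bram, Faye]
4. Courier goes back to the south bank with Bram.  [the south bank: Bram, Hana, Orla | the north bank: Faye]
5. Courier goes to the north bank with Orla.  [the south bank: Bram, Hana | the north bank: Faye, Orla]
6. Courier goes back to the south bank alone.  [the south bank: Bram, Hana | the north bank: Faye, Orla]
7. Courier goes to the north bank with Hana.  [the south bank: Bram | the north bank: Faye, Hana, Orla]
8. Courier goes back to the south bank alone.  [the south bank: Bram | the north bank: Faye, Hana, Orla]
9. Courier goes to the north bank with Bram.  [the south bank: — | the north bank: Bram, Faye, Hana, Orla]

9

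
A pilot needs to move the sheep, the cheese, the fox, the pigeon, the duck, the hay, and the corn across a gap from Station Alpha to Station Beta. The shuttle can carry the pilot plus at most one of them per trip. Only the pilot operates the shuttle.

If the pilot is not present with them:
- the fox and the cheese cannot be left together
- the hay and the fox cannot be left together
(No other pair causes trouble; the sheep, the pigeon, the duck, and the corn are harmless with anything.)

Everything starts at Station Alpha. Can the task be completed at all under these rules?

Yes

1. Pilot goes to Station Beta with the fox.
2. Pilot goes back to Station Alpha alone.
3. Pilot goes to Station Beta with the sheep.
4. Pilot goes back to Station Alpha alone.
5. Pilot goes to Station Beta with the cheese.
6. Pilot goes back to Station Alpha with the fox.
7. Pilot goes to Station Beta with the hay.
8. Pilot goes back to Station Alpha alone.
9. Pilot goes to Station Beta with the pigeon.
10. Pilot goes back to Station Alpha alone.
11. Pilot goes to Station Beta with the duck.
12. Pilot goes back to Station Alpha alone.
13. Pilot goes to Station Beta with the corn.
14. Pilot goes back to Station Alpha alone.
15. Pilot goes to Station Beta with the fox.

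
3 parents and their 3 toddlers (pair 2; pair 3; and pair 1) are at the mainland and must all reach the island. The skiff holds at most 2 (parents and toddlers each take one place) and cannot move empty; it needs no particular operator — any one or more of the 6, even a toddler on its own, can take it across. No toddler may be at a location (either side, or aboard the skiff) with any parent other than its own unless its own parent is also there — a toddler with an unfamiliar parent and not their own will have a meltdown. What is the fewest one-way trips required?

11

Counting alone: each trip to the island takes at most 2 across and each return brings at least 1 back, so after t trips out (and t−1 returns) at most 2t − (t−1) of the 6 are across; that first reaches 6 at t = 5, so at least 9 crossings are needed.
The safety rule pushes this higher. Following every safe sequence of crossings, the most of the 6 that can be at the island as the skiff arrives there on crossing 9 is 5 — never all 6.
So no plan with fewer than 11 crossings exists, and this one achieves 11:
1. parent 2 and toddler 2 cross → the island.
2. parent 2 crosses ← the mainland.
3. toddler 1 and toddler 3 cross → the island.
4. toddler 2 crosses ← the mainland.
5. parent 1 and parent 3 cross → the island.
6. parent 3 and toddler 3 cross ← the mainland.
7. parent 2 and parent 3 cross → the island.
8. toddler 1 crosses ← the mainland.
9. toddler 2 and toddler 3 cross → the island.
10. parent 1 crosses ← the mainland.
11. parent 1 and toddler 1 cross → the island.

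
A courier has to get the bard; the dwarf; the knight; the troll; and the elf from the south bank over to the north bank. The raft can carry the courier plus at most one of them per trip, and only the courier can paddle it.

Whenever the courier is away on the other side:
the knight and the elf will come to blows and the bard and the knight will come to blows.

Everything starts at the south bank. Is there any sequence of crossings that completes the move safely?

1. Courier goes to the north bank with the knight.  [the south bank: the bard, the dwarf, the elf, the troll | the north bank: the knight]
2. Courier goes back to the south bank alone.  [the south bank: the bard, the dwarf, the elf, the troll | the north bank: the knight]
3. Courier goes to the north bank with the bard.  [the south bank: the dwarf, the elf, the troll | the north bank: the bard, the knight]
4. Courier goes back to the south bank with the knight.  [the south bank: the dwarf, the elf, the knight, the troll | the north bank: the bard]
5. Courier goes to the north bank with the elf.  [the south bank: the dwarf, the knight, the troll | the north bank: the bard, the elf]
6. Courier goes back to the south bank alone.  [the south bank: the dwarf, the knight, the troll | the north bank: the bard, the elf]
7. Courier goes to the north bank with the dwarf.  [the south bank: the knight, the troll | the north bank: the bard, the dwarf, the elf]
8. Courier goes back to the south bank alone.  [the south bank: the knight, the troll | the north bank: the bard, the dwarf, the elf]
9. Courier goes to the north bank with the troll.  [the south bank: the knight | the north bank: the bard, the dwarf, the elf, the troll]
10. Courier goes back to the south bank alone.  [the south bank: the knight | the north bank: the bard, the dwarf, the elf, the troll]
11. Courier goes to the north bank with the knight.  [the south bank: — | the north bank: the bard, the dwarf, the elf, the knight, the troll]

Yes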